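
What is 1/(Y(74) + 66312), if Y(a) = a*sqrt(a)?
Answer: 8289/549609515 - 37*sqrt(74)/2198438060 ≈ 1.4937e-5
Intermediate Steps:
Y(a) = a**(3/2)
1/(Y(74) + 66312) = 1/(74**(3/2) + 66312) = 1/(74*sqrt(74) + 66312) = 1/(66312 + 74*sqrt(74))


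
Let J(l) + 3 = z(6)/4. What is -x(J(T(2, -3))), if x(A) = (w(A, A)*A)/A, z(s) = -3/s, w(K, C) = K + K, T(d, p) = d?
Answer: 25/4 ≈ 6.2500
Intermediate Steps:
w(K, C) = 2*K
J(l) = -25/8 (J(l) = -3 - 3/6/4 = -3 - 3*1/6*(1/4) = -3 - 1/2*1/4 = -3 - 1/8 = -25/8)
x(A) = 2*A (x(A) = ((2*A)*A)/A = (2*A**2)/A = 2*A)
-x(J(T(2, -3))) = -2*(-25)/8 = -1*(-25/4) = 25/4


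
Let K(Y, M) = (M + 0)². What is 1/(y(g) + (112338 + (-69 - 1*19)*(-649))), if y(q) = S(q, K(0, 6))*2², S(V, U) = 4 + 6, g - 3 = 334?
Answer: 1/169490 ≈ 5.9001e-6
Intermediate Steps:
g = 337 (g = 3 + 334 = 337)
K(Y, M) = M²
S(V, U) = 10
y(q) = 40 (y(q) = 10*2² = 10*4 = 40)
1/(y(g) + (112338 + (-69 - 1*19)*(-649))) = 1/(40 + (112338 + (-69 - 1*19)*(-649))) = 1/(40 + (112338 + (-69 - 19)*(-649))) = 1/(40 + (112338 - 88*(-649))) = 1/(40 + (112338 + 57112)) = 1/(40 + 169450) = 1/169490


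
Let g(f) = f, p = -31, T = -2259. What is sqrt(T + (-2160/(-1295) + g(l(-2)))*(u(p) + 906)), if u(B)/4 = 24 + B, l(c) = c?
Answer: I*sqrt(171092551)/259 ≈ 50.503*I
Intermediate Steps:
u(B) = 96 + 4*B (u(B) = 4*(24 + B) = 96 + 4*B)
sqrt(T + (-2160/(-1295) + g(l(-2)))*(u(p) + 906)) = sqrt(-2259 + (-2160/(-1295) - 2)*((96 + 4*(-31)) + 906)) = sqrt(-2259 + (-2160*(-1/1295) - 2)*((96 - 124) + 906)) = sqrt(-2259 + (432/259 - 2)*(-28 + 906)) = sqrt(-2259 - 86/259*878) = sqrt(-2259 - 75508/259) = sqrt(-660589/259) = I*sqrt(171092551)/259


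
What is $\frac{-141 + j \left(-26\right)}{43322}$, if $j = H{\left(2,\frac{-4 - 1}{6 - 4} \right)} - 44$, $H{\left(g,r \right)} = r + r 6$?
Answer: $\frac{729}{21661} \approx 0.033655$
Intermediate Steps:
$H{\left(g,r \right)} = 7 r$ ($H{\left(g,r \right)} = r + 6 r = 7 r$)
$j = - \frac{123}{2}$ ($j = 7 \frac{-4 - 1}{6 - 4} - 44 = 7 \left(- \frac{5}{2}\right) - 44 = - \frac{35}{2} - 44 = - \frac{123}{2} \approx -61.5$)
$\frac{-141 + j \left(-26\right)}{43322} = \frac{-141 - -1599}{43322} = \left(-141 + 1599\right) \frac{1}{43322} = 1458 \cdot \frac{1}{43322} = \frac{729}{21661}$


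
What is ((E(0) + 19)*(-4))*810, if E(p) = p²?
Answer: -61560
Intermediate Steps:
((E(0) + 19)*(-4))*810 = ((0² + 19)*(-4))*810 = ((0 + 19)*(-4))*810 = (19*(-4))*810 = -76*810 = -61560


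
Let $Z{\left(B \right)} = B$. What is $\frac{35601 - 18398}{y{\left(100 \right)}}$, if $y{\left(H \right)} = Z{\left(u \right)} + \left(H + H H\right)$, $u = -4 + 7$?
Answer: $\frac{17203}{10103} \approx 1.7028$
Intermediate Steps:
$u = 3$
$y{\left(H \right)} = 3 + H + H^{2}$ ($y{\left(H \right)} = 3 + \left(H + H H\right) = 3 + \left(H + H^{2}\right) = 3 + H + H^{2}$)
$\frac{35601 - 18398}{y{\left(100 \right)}} = \frac{35601 - 18398}{3 + 100 + 100^{2}} = \frac{35601 - 18398}{3 + 100 + 10000} = \frac{17203}{10103}$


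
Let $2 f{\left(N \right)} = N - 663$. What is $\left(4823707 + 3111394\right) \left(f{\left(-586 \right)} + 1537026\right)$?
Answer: $\frac{24383002158103}{2} \approx 1.2191 \cdot 10^{13}$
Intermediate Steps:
$f{\left(N \right)} = - \frac{663}{2} + \frac{N}{2}$ ($f{\left(N \right)} = \frac{N - 663}{2} = \frac{-663 + N}{2} = - \frac{663}{2} + \frac{N}{2}$)
$\left(4823707 + 3111394\right) \left(f{\left(-586 \right)} + 1537026\right) = \left(4823707 + 3111394\right) \left(\left(- \frac{663}{2} + \frac{1}{2} \left(-586\right)\right) + 1537026\right) = 7935101 \left(\left(- \frac{663}{2} - 293\right) + 1537026\right) = 7935101 \left(- \frac{1249}{2} + 1537026\right) = 7935101 \cdot \frac{3072803}{2} = \frac{24383002158103}{2}$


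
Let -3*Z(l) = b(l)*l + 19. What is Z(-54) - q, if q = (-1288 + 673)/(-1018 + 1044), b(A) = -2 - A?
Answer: 74359/78 ≈ 953.32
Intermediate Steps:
q = -615/26 ≈ -23.654
Z(l) = -19/3 - l*(-2 - l)/3 (Z(l) = -((-2 - l)*l + 19)/3 = -(l*(-2 - l) + 19)/3 = -(19 + l*(-2 - l))/3 = -19/3 - l*(-2 - l)/3)
Z(-54) - q = (-19/3 + (⅓)*(-54)*(2 - 54)) - 1*(-615/26) = (-19/3 + (⅓)*(-54)*(-52)) + 615/26 = (-19/3 + 936) + 615/26 = 2789/3 + 615/26 = 74359/78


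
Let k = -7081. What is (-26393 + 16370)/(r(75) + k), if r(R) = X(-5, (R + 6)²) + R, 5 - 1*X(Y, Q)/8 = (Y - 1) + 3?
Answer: 257/178 ≈ 1.4438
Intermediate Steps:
X(Y, Q) = 24 - 8*Y (X(Y, Q) = 40 - 8*((Y - 1) + 3) = 40 - 8*((-1 + Y) + 3) = 40 - 8*(2 + Y) = 40 + (-16 - 8*Y) = 24 - 8*Y)
r(R) = 64 + R (r(R) = (24 - 8*(-5)) + R = (24 + 40) + R = 64 + R)
(-26393 + 16370)/(r(75) + k) = (-26393 + 16370)/((64 + 75) - 7081) = -10023/(139 - 7081) = -10023/(-6942) = -10023*(-1/6942) = 257/178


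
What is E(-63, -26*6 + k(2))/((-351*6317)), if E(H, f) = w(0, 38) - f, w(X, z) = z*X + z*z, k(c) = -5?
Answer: -535/739089 ≈ -0.00072386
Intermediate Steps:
w(X, z) = z**2 + X*z (w(X, z) = X*z + z**2 = z**2 + X*z)
E(H, f) = 1444 - f (E(H, f) = 38*(0 + 38) - f = 38*38 - f = 1444 - f)
E(-63, -26*6 + k(2))/((-351*6317)) = (1444 - (-26*6 - 5))/((-351*6317)) = (1444 - (-156 - 5))/(-2217267) = (1444 - 1*(-161))*(-1/2217267) = (1444 + 161)*(-1/2217267) = 1605*(-1/2217267) = -535/739089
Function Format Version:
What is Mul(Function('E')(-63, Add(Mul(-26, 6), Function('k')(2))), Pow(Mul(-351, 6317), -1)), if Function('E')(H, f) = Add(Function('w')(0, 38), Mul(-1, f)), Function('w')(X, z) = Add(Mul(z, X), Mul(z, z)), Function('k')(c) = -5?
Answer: Rational(-535, 739089) ≈ -0.00072386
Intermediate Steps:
Function('w')(X, z) = Add(Pow(z, 2), Mul(X, z)) (Function('w')(X, z) = Add(Mul(X, z), Pow(z, 2)) = Add(Pow(z, 2), Mul(X, z)))
Function('E')(H, f) = Add(1444, Mul(-1, f)) (Function('E')(H, f) = Add(Mul(38, Add(0, 38)), Mul(-1, f)) = Add(Mul(38, 38), Mul(-1, f)) = Add(1444, Mul(-1, f)))
Mul(Function('E')(-63, Add(Mul(-26, 6), Function('k')(2))), Pow(Mul(-351, 6317), -1)) = Mul(Add(1444, Mul(-1, Add(Mul(-26, 6), -5))), Pow(Mul(-351, 6317), -1)) = Mul(Add(1444, Mul(-1, Add(-156, -5))), Pow(-2217267, -1)) = Mul(Add(1444, Mul(-1, -161)), Rational(-1, 2217267)) = Mul(Add(1444, 161), Rational(-1, 2217267)) = Mul(1605, Rational(-1, 2217267)) = Rational(-535, 739089)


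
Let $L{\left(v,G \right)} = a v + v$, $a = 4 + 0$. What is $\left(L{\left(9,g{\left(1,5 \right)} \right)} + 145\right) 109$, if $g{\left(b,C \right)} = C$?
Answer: $20710$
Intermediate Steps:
$a = 4$
$L{\left(v,G \right)} = 5 v$ ($L{\left(v,G \right)} = 4 v + v = 5 v$)
$\left(L{\left(9,g{\left(1,5 \right)} \right)} + 145\right) 109 = \left(5 \cdot 9 + 145\right) 109 = \left(45 + 145\right) 109 = 190 \cdot 109 = 20710$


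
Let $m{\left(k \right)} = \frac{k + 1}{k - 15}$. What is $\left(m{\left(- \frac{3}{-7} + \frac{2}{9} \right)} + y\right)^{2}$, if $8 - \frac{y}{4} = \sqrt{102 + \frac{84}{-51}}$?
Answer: $\frac{569229977}{217073} - \frac{28824 \sqrt{29002}}{1921} \approx 67.004$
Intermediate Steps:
$m{\left(k \right)} = \frac{1 + k}{-15 + k}$
$y = 32 - \frac{4 \sqrt{29002}}{17}$ ($y = 32 - 4 \sqrt{102 + \frac{84}{-51}} = 32 - 4 \sqrt{102 + 84 \left(- \frac{1}{51}\right)} = 32 - 4 \sqrt{102 - \frac{28}{17}} = 32 - 4 \sqrt{\frac{1706}{17}} = 32 - 4 \frac{\sqrt{29002}}{17} = 32 - \frac{4 \sqrt{29002}}{17} \approx -8.0705$)
$\left(m{\left(- \frac{3}{-7} + \frac{2}{9} \right)} + y\right)^{2} = \left(\frac{1 + \left(- \frac{3}{-7} + \frac{2}{9}\right)}{-15 + \left(- \frac{3}{-7} + \frac{2}{9}\right)} + \left(32 - \frac{4 \sqrt{29002}}{17}\right)\right)^{2} = \left(\frac{1 + \left(\left(-3\right) \left(- \frac{1}{7}\right) + 2 \cdot \frac{1}{9}\right)}{-15 + \left(\left(-3\right) \left(- \frac{1}{7}\right) + 2 \cdot \frac{1}{9}\right)} + \left(32 - \frac{4 \sqrt{29002}}{17}\right)\right)^{2} = \left(\frac{1 + \left(\frac{3}{7} + \frac{2}{9}\right)}{-15 + \left(\frac{3}{7} + \frac{2}{9}\right)} + \left(32 - \frac{4 \sqrt{29002}}{17}\right)\right)^{2} = \left(\frac{1 + \frac{41}{63}}{-15 + \frac{41}{63}} + \left(32 - \frac{4 \sqrt{29002}}{17}\right)\right)^{2} = \left(\frac{1}{- \frac{904}{63}} \cdot \frac{104}{63} + \left(32 - \frac{4 \sqrt{29002}}{17}\right)\right)^{2} = \left(\left(- \frac{63}{904}\right) \frac{104}{63} + \left(32 - \frac{4 \sqrt{29002}}{17}\right)\right)^{2} = \left(- \frac{13}{113} + \left(32 - \frac{4 \sqrt{29002}}{17}\right)\right)^{2} = \left(\frac{3603}{113} - \frac{4 \sqrt{29002}}{17}\right)^{2}$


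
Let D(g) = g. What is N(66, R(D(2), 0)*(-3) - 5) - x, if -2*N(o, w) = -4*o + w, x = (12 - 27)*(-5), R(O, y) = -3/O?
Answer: 229/4 ≈ 57.250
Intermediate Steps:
x = 75 (x = -15*(-5) = 75)
N(o, w) = 2*o - w/2 (N(o, w) = -(-4*o + w)/2 = -(w - 4*o)/2 = 2*o - w/2)
N(66, R(D(2), 0)*(-3) - 5) - x = (2*66 - (-3/2*(-3) - 5)/2) - 1*75 = (132 - (-3*½*(-3) - 5)/2) - 75 = (132 - (-3/2*(-3) - 5)/2) - 75 = (132 - (9/2 - 5)/2) - 75 = (132 - ½*(-½)) - 75 = (132 + ¼) - 75 = 529/4 - 75 = 229/4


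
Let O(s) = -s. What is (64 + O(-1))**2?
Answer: 4225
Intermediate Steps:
(64 + O(-1))**2 = (64 - 1*(-1))**2 = (64 + 1)**2 = 65**2 = 4225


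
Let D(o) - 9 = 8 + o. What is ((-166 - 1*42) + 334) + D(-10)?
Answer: 133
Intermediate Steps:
D(o) = 17 + o (D(o) = 9 + (8 + o) = 17 + o)
((-166 - 1*42) + 334) + D(-10) = ((-166 - 1*42) + 334) + (17 - 10) = ((-166 - 42) + 334) + 7 = (-208 + 334) + 7 = 126 + 7 = 133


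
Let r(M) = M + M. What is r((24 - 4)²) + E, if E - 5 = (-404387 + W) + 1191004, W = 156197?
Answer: 943619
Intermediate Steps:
E = 942819 (E = 5 + ((-404387 + 156197) + 1191004) = 5 + (-248190 + 1191004) = 5 + 942814 = 942819)
r(M) = 2*M
r((24 - 4)²) + E = 2*(24 - 4)² + 942819 = 2*20² + 942819 = 2*400 + 942819 = 800 + 942819 = 943619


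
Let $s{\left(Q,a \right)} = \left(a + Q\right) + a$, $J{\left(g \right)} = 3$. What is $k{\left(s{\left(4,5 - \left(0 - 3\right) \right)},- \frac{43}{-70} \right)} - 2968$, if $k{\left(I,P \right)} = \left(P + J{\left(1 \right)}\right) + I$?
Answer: $- \frac{206107}{70} \approx -2944.4$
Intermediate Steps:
$s{\left(Q,a \right)} = Q + 2 a$ ($s{\left(Q,a \right)} = \left(Q + a\right) + a = Q + 2 a$)
$k{\left(I,P \right)} = 3 + I + P$ ($k{\left(I,P \right)} = \left(P + 3\right) + I = \left(3 + P\right) + I = 3 + I + P$)
$k{\left(s{\left(4,5 - \left(0 - 3\right) \right)},- \frac{43}{-70} \right)} - 2968 = \left(3 + \left(4 + 2 \left(5 - \left(0 - 3\right)\right)\right) - \frac{43}{-70}\right) - 2968 = \left(3 + \left(4 + 2 \left(5 - -3\right)\right) - - \frac{43}{70}\right) - 2968 = \left(3 + \left(4 + 2 \left(5 + 3\right)\right) + \frac{43}{70}\right) - 2968 = \left(3 + \left(4 + 2 \cdot 8\right) + \frac{43}{70}\right) - 2968 = \left(3 + \left(4 + 16\right) + \frac{43}{70}\right) - 2968 = \left(3 + 20 + \frac{43}{70}\right) - 2968 = \frac{1653}{70} - 2968 = - \frac{206107}{70}$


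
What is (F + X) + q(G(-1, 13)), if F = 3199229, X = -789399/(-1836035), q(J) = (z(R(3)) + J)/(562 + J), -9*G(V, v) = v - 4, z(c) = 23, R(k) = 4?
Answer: 299568761199184/93637785 ≈ 3.1992e+6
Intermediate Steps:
G(V, v) = 4/9 - v/9 (G(V, v) = -(v - 4)/9 = -(-4 + v)/9 = 4/9 - v/9)
q(J) = (23 + J)/(562 + J)
X = 789399/1836035 (X = -789399*(-1/1836035) = 789399/1836035 ≈ 0.42995)
(F + X) + q(G(-1, 13)) = (3199229 + 789399/1836035) + (23 + (4/9 - ⅑*13))/(562 + (4/9 - ⅑*13)) = 5873897206414/1836035 + (23 + (4/9 - 13/9))/(562 + (4/9 - 13/9)) = 5873897206414/1836035 + (23 - 1)/(562 - 1) = 5873897206414/1836035 + 22/561 = 5873897206414/1836035 + (1/561)*22 = 5873897206414/1836035 + 2/51 = 299568761199184/93637785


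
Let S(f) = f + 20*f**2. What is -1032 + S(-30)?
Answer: 16938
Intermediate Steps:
-1032 + S(-30) = -1032 - 30*(1 + 20*(-30)) = -1032 - 30*(1 - 600) = -1032 - 30*(-599) = -1032 + 17970 = 16938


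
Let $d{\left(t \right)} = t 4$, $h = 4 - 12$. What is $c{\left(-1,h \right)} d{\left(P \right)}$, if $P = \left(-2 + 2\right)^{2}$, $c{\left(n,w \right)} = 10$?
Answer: $0$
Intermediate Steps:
$h = -8$ ($h = 4 - 12 = -8$)
$P = 0$ ($P = 0^{2} = 0$)
$d{\left(t \right)} = 4 t$
$c{\left(-1,h \right)} d{\left(P \right)} = 10 \cdot 4 \cdot 0 = 10 \cdot 0 = 0$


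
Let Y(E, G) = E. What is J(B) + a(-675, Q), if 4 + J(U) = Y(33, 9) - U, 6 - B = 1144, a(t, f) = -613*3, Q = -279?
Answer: -672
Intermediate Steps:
a(t, f) = -1839
B = -1138 (B = 6 - 1*1144 = 6 - 1144 = -1138)
J(U) = 29 - U (J(U) = -4 + (33 - U) = 29 - U)
J(B) + a(-675, Q) = (29 - 1*(-1138)) - 1839 = (29 + 1138) - 1839 = 1167 - 1839 = -672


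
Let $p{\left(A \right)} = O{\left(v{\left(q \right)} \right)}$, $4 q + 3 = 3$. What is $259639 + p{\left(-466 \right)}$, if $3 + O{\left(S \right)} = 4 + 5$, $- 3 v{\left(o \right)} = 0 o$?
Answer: $259645$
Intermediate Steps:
$q = 0$ ($q = - \frac{3}{4} + \frac{1}{4} \cdot 3 = - \frac{3}{4} + \frac{3}{4} = 0$)
$v{\left(o \right)} = 0$ ($v{\left(o \right)} = - \frac{0 o}{3} = \left(- \frac{1}{3}\right) 0 = 0$)
$O{\left(S \right)} = 6$ ($O{\left(S \right)} = -3 + \left(4 + 5\right) = -3 + 9 = 6$)
$p{\left(A \right)} = 6$
$259639 + p{\left(-466 \right)} = 259639 + 6 = 259645$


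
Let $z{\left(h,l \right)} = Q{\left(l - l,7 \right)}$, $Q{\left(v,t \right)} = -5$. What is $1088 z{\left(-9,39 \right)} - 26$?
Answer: $-5466$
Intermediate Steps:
$z{\left(h,l \right)} = -5$
$1088 z{\left(-9,39 \right)} - 26 = 1088 \left(-5\right) - 26 = -5440 - 26 = -5466$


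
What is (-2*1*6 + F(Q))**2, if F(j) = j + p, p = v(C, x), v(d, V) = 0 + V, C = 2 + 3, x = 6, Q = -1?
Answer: 49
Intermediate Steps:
C = 5
v(d, V) = V
p = 6
F(j) = 6 + j (F(j) = j + 6 = 6 + j)
(-2*1*6 + F(Q))**2 = (-2*1*6 + (6 - 1))**2 = (-2*6 + 5)**2 = (-12 + 5)**2 = (-7)**2 = 49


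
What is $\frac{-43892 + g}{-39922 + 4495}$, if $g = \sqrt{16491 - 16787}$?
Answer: $\frac{43892}{35427} - \frac{2 i \sqrt{74}}{35427} \approx 1.2389 - 0.00048564 i$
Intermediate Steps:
$g = 2 i \sqrt{74}$ ($g = \sqrt{-296} = 2 i \sqrt{74} \approx 17.205 i$)
$\frac{-43892 + g}{-39922 + 4495} = \frac{-43892 + 2 i \sqrt{74}}{-39922 + 4495} = \frac{-43892 + 2 i \sqrt{74}}{-35427} = \left(-43892 + 2 i \sqrt{74}\right) \left(- \frac{1}{35427}\right) = \frac{43892}{35427} - \frac{2 i \sqrt{74}}{35427}$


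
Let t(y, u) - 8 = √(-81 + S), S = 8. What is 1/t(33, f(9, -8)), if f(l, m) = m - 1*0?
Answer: 8/137 - I*√73/137 ≈ 0.058394 - 0.062365*I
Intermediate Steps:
f(l, m) = m (f(l, m) = m + 0 = m)
t(y, u) = 8 + I*√73 (t(y, u) = 8 + √(-81 + 8) = 8 + √(-73) = 8 + I*√73)
1/t(33, f(9, -8)) = 1/(8 + I*√73)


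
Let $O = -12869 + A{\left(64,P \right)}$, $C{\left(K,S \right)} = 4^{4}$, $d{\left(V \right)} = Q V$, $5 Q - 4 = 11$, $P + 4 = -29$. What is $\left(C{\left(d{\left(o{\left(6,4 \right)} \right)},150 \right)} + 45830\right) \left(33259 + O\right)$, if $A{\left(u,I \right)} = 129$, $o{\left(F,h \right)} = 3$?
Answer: $945638634$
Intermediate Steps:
$P = -33$ ($P = -4 - 29 = -33$)
$Q = 3$ ($Q = \frac{4}{5} + \frac{1}{5} \cdot 11 = \frac{4}{5} + \frac{11}{5} = 3$)
$d{\left(V \right)} = 3 V$
$C{\left(K,S \right)} = 256$
$O = -12740$ ($O = -12869 + 129 = -12740$)
$\left(C{\left(d{\left(o{\left(6,4 \right)} \right)},150 \right)} + 45830\right) \left(33259 + O\right) = \left(256 + 45830\right) \left(33259 - 12740\right) = 46086 \cdot 20519 = 945638634$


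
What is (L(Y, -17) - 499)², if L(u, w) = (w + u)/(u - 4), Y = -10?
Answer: 48427681/196 ≈ 2.4708e+5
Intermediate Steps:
L(u, w) = (u + w)/(-4 + u)
(L(Y, -17) - 499)² = ((-10 - 17)/(-4 - 10) - 499)² = (-27/(-14) - 499)² = (-1/14*(-27) - 499)² = (27/14 - 499)² = (-6959/14)² = 48427681/196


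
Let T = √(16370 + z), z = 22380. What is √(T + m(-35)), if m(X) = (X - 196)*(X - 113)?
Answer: √(34188 + 25*√62) ≈ 185.43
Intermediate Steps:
T = 25*√62 (T = √(16370 + 22380) = √38750 = 25*√62 ≈ 196.85)
m(X) = (-196 + X)*(-113 + X)
√(T + m(-35)) = √(25*√62 + (22148 + (-35)² - 309*(-35))) = √(25*√62 + (22148 + 1225 + 10815)) = √(25*√62 + 34188) = √(34188 + 25*√62)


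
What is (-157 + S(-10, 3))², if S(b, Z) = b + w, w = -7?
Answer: 30276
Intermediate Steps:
S(b, Z) = -7 + b (S(b, Z) = b - 7 = -7 + b)
(-157 + S(-10, 3))² = (-157 + (-7 - 10))² = (-157 - 17)² = (-174)² = 30276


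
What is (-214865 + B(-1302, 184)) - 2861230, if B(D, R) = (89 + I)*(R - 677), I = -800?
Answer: -2725572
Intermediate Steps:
B(D, R) = 481347 - 711*R (B(D, R) = (89 - 800)*(R - 677) = -711*(-677 + R) = 481347 - 711*R)
(-214865 + B(-1302, 184)) - 2861230 = (-214865 + (481347 - 711*184)) - 2861230 = (-214865 + (481347 - 130824)) - 2861230 = (-214865 + 350523) - 2861230 = 135658 - 2861230 = -2725572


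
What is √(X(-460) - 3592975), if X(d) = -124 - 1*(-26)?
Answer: I*√3593073 ≈ 1895.5*I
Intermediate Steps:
X(d) = -98 (X(d) = -124 + 26 = -98)
√(X(-460) - 3592975) = √(-98 - 3592975) = √(-3593073) = I*√3593073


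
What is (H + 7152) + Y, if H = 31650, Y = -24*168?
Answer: 34770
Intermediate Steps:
Y = -4032
(H + 7152) + Y = (31650 + 7152) - 4032 = 38802 - 4032 = 34770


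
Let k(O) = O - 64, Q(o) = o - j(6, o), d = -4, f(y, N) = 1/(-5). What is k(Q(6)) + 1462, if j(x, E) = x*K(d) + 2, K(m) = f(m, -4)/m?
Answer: 14017/10 ≈ 1401.7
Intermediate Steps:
f(y, N) = -⅕
K(m) = -1/(5*m)
j(x, E) = 2 + x/20 (j(x, E) = x*(-⅕/(-4)) + 2 = x*(-⅕*(-¼)) + 2 = x*(1/20) + 2 = x/20 + 2 = 2 + x/20)
Q(o) = -23/10 + o (Q(o) = o - (2 + (1/20)*6) = o - (2 + 3/10) = o - 1*23/10 = o - 23/10 = -23/10 + o)
k(O) = -64 + O
k(Q(6)) + 1462 = (-64 + (-23/10 + 6)) + 1462 = (-64 + 37/10) + 1462 = -603/10 + 1462 = 14017/10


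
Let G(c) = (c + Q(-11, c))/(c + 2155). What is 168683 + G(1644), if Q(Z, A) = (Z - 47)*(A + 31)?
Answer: 640731211/3799 ≈ 1.6866e+5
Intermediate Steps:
Q(Z, A) = (-47 + Z)*(31 + A)
G(c) = (-1798 - 57*c)/(2155 + c) (G(c) = (c + (-1457 - 47*c + 31*(-11) + c*(-11)))/(c + 2155) = (c + (-1457 - 47*c - 341 - 11*c))/(2155 + c) = (c + (-1798 - 58*c))/(2155 + c) = (-1798 - 57*c)/(2155 + c))
168683 + G(1644) = 168683 + (-1798 - 57*1644)/(2155 + 1644) = 168683 + (-1798 - 93708)/3799 = 168683 + (1/3799)*(-95506) = 168683 - 95506/3799 = 640731211/3799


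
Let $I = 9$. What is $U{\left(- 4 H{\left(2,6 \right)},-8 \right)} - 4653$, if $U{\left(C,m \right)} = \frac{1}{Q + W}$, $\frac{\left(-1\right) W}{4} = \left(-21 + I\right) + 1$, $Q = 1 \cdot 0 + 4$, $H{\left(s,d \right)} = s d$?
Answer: $- \frac{223343}{48} \approx -4653.0$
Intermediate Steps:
$H{\left(s,d \right)} = d s$
$Q = 4$ ($Q = 0 + 4 = 4$)
$W = 44$ ($W = - 4 \left(\left(-21 + 9\right) + 1\right) = - 4 \left(-12 + 1\right) = \left(-4\right) \left(-11\right) = 44$)
$U{\left(C,m \right)} = \frac{1}{48}$ ($U{\left(C,m \right)} = \frac{1}{4 + 44} = \frac{1}{48}$)
$U{\left(- 4 H{\left(2,6 \right)},-8 \right)} - 4653 = \frac{1}{48} - 4653 = - \frac{223343}{48}$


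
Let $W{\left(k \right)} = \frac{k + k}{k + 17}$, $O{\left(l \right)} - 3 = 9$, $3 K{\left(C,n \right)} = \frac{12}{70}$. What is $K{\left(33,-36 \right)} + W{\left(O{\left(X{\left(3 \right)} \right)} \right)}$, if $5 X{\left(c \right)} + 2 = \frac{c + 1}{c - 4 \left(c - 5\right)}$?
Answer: $\frac{898}{1015} \approx 0.88473$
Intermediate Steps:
$K{\left(C,n \right)} = \frac{2}{35}$ ($K{\left(C,n \right)} = \frac{12 \cdot \frac{1}{70}}{3} = \frac{1}{3} \cdot \frac{6}{35} = \frac{2}{35}$)
$X{\left(c \right)} = - \frac{2}{5} + \frac{1 + c}{5 \left(20 - 3 c\right)}$ ($X{\left(c \right)} = - \frac{2}{5} + \frac{\left(c + 1\right) \frac{1}{c - 4 \left(c - 5\right)}}{5} = - \frac{2}{5} + \frac{\left(1 + c\right) \frac{1}{c - 4 \left(-5 + c\right)}}{5} = - \frac{2}{5} + \frac{\left(1 + c\right) \frac{1}{c - \left(-20 + 4 c\right)}}{5} = - \frac{2}{5} + \frac{\left(1 + c\right) \frac{1}{20 - 3 c}}{5} = - \frac{2}{5} + \frac{\frac{1}{20 - 3 c} \left(1 + c\right)}{5} = - \frac{2}{5} + \frac{1 + c}{5 \left(20 - 3 c\right)}$)
$O{\left(l \right)} = 12$ ($O{\left(l \right)} = 3 + 9 = 12$)
$W{\left(k \right)} = \frac{2 k}{17 + k}$
$K{\left(33,-36 \right)} + W{\left(O{\left(X{\left(3 \right)} \right)} \right)} = \frac{2}{35} + 2 \cdot 12 \frac{1}{17 + 12} = \frac{2}{35} + 2 \cdot 12 \cdot \frac{1}{29} = \frac{2}{35} + \frac{24}{29} = \frac{898}{1015}$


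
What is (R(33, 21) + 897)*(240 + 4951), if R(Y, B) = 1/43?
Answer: 200227252/43 ≈ 4.6564e+6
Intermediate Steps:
R(Y, B) = 1/43
(R(33, 21) + 897)*(240 + 4951) = (1/43 + 897)*(240 + 4951) = (38572/43)*5191 = 200227252/43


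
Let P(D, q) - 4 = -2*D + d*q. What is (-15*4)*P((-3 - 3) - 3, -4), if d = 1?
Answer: -1080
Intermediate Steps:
P(D, q) = 4 + q - 2*D (P(D, q) = 4 + (-2*D + 1*q) = 4 + (-2*D + q) = 4 + (q - 2*D) = 4 + q - 2*D)
(-15*4)*P((-3 - 3) - 3, -4) = (-15*4)*(4 - 4 - 2*((-3 - 3) - 3)) = -60*(4 - 4 - 2*(-6 - 3)) = -60*(4 - 4 - 2*(-9)) = -60*(4 - 4 + 18) = -60*18 = -1080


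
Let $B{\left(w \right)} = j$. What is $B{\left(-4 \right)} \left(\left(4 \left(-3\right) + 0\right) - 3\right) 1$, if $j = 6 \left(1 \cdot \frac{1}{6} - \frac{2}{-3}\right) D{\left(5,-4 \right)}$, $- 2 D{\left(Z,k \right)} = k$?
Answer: $-150$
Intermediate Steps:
$D{\left(Z,k \right)} = - \frac{k}{2}$
$j = 10$ ($j = 6 \left(1 \cdot \frac{1}{6} - \frac{2}{-3}\right) \left(\left(- \frac{1}{2}\right) \left(-4\right)\right) = 6 \left(1 \cdot \frac{1}{6} - - \frac{2}{3}\right) 2 = 6 \left(\frac{1}{6} + \frac{2}{3}\right) 2 = 6 \cdot \frac{5}{6} \cdot 2 = 5 \cdot 2 = 10$)
$B{\left(w \right)} = 10$
$B{\left(-4 \right)} \left(\left(4 \left(-3\right) + 0\right) - 3\right) 1 = 10 \left(\left(4 \left(-3\right) + 0\right) - 3\right) 1 = 10 \left(\left(-12 + 0\right) - 3\right) 1 = 10 \left(-12 - 3\right) 1 = 10 \left(-15\right) 1 = \left(-150\right) 1 = -150$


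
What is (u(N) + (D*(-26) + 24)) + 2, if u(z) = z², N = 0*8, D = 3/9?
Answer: 52/3 ≈ 17.333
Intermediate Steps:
D = ⅓ (D = 3*(⅑) = ⅓ ≈ 0.33333)
N = 0
(u(N) + (D*(-26) + 24)) + 2 = (0² + ((⅓)*(-26) + 24)) + 2 = (0 + (-26/3 + 24)) + 2 = (0 + 46/3) + 2 = 46/3 + 2 = 52/3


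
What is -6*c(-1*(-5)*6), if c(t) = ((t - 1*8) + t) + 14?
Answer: -396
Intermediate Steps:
c(t) = 6 + 2*t (c(t) = ((t - 8) + t) + 14 = ((-8 + t) + t) + 14 = (-8 + 2*t) + 14 = 6 + 2*t)
-6*c(-1*(-5)*6) = -6*(6 + 2*(-1*(-5)*6)) = -6*(6 + 2*(5*6)) = -6*(6 + 2*30) = -6*(6 + 60) = -6*66 = -396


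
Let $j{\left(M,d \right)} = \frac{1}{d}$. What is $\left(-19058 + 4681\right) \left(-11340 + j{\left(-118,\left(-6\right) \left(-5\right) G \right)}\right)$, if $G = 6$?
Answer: $\frac{29346318023}{180} \approx 1.6304 \cdot 10^{8}$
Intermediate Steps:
$\left(-19058 + 4681\right) \left(-11340 + j{\left(-118,\left(-6\right) \left(-5\right) G \right)}\right) = \left(-19058 + 4681\right) \left(-11340 + \frac{1}{\left(-6\right) \left(-5\right) 6}\right) = - 14377 \left(-11340 + \frac{1}{30 \cdot 6}\right) = - 14377 \left(-11340 + \frac{1}{180}\right) = \left(-14377\right) \left(- \frac{2041199}{180}\right) = \frac{29346318023}{180}$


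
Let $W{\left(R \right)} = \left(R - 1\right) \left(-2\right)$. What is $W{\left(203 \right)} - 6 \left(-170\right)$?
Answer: $616$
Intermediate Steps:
$W{\left(R \right)} = 2 - 2 R$ ($W{\left(R \right)} = \left(-1 + R\right) \left(-2\right) = 2 - 2 R$)
$W{\left(203 \right)} - 6 \left(-170\right) = \left(2 - 406\right) - 6 \left(-170\right) = \left(2 - 406\right) - -1020 = -404 + 1020 = 616$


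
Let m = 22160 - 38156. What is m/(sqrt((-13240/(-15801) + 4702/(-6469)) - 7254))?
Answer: 7998*I*sqrt(18947606575755895473)/185367090917 ≈ 187.81*I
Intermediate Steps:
m = -15996
m/(sqrt((-13240/(-15801) + 4702/(-6469)) - 7254)) = -15996/sqrt((-13240/(-15801) + 4702/(-6469)) - 7254) = -15996/sqrt((-13240*(-1/15801) + 4702*(-1/6469)) - 7254) = -15996/sqrt((13240/15801 - 4702/6469) - 7254) = -15996/sqrt(11353258/102216669 - 7254) = -15996*(-I*sqrt(18947606575755895473)/370734181834) = -(-7998)*I*sqrt(18947606575755895473)/185367090917 = 7998*I*sqrt(18947606575755895473)/185367090917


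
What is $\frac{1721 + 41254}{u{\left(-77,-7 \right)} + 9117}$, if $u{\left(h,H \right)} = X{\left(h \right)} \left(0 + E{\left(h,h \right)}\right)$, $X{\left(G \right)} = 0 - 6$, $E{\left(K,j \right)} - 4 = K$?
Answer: $\frac{2865}{637} \approx 4.4976$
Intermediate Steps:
$E{\left(K,j \right)} = 4 + K$
$X{\left(G \right)} = -6$ ($X{\left(G \right)} = 0 - 6 = -6$)
$u{\left(h,H \right)} = -24 - 6 h$ ($u{\left(h,H \right)} = - 6 \left(0 + \left(4 + h\right)\right) = - 6 \left(4 + h\right) = -24 - 6 h$)
$\frac{1721 + 41254}{u{\left(-77,-7 \right)} + 9117} = \frac{1721 + 41254}{\left(-24 - -462\right) + 9117} = \frac{42975}{\left(-24 + 462\right) + 9117} = \frac{42975}{438 + 9117} = \frac{42975}{9555} = 42975 \cdot \frac{1}{9555} = \frac{2865}{637}$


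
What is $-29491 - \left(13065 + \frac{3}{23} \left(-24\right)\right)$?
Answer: $- \frac{978716}{23} \approx -42553.0$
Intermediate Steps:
$-29491 - \left(13065 + \frac{3}{23} \left(-24\right)\right) = -29491 - \frac{300423}{23} = - \frac{978716}{23}$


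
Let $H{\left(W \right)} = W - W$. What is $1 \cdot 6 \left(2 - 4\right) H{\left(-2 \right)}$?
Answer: $0$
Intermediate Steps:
$H{\left(W \right)} = 0$
$1 \cdot 6 \left(2 - 4\right) H{\left(-2 \right)} = 1 \cdot 6 \left(2 - 4\right) 0 = 6 \left(\left(-2\right) 0\right) = 6 \cdot 0 = 0$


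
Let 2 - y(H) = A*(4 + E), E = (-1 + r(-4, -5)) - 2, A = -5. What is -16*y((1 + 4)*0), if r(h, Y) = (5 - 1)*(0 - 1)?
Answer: 208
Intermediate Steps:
r(h, Y) = -4 (r(h, Y) = 4*(-1) = -4)
E = -7 (E = (-1 - 4) - 2 = -5 - 2 = -7)
y(H) = -13 (y(H) = 2 - (-5)*(4 - 7) = 2 - (-5)*(-3) = 2 - 1*15 = 2 - 15 = -13)
-16*y((1 + 4)*0) = -16*(-13) = 208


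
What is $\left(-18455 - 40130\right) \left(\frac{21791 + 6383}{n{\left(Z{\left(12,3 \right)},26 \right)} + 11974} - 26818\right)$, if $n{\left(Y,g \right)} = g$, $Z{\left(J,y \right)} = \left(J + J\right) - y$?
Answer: $\frac{1885193978621}{1200} \approx 1.571 \cdot 10^{9}$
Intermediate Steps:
$Z{\left(J,y \right)} = - y + 2 J$ ($Z{\left(J,y \right)} = 2 J - y = - y + 2 J$)
$\left(-18455 - 40130\right) \left(\frac{21791 + 6383}{n{\left(Z{\left(12,3 \right)},26 \right)} + 11974} - 26818\right) = \left(-18455 - 40130\right) \left(\frac{21791 + 6383}{26 + 11974} - 26818\right) = \left(-18455 - 40130\right) \left(\frac{28174}{12000} - 26818\right) = \left(-18455 - 40130\right) \left(28174 \cdot \frac{1}{12000} - 26818\right) = - 58585 \left(\frac{14087}{6000} - 26818\right) = \left(-58585\right) \left(- \frac{160893913}{6000}\right) = \frac{1885193978621}{1200}$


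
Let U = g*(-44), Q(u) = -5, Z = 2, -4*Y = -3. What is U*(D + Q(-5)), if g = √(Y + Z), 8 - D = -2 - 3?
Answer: -176*√11 ≈ -583.73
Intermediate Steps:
D = 13 (D = 8 - (-2 - 3) = 8 - 1*(-5) = 8 + 5 = 13)
Y = ¾ (Y = -¼*(-3) = ¾ ≈ 0.75000)
g = √11/2 (g = √(¾ + 2) = √(11/4) = √11/2 ≈ 1.6583)
U = -22*√11 (U = (√11/2)*(-44) = -22*√11 ≈ -72.966)
U*(D + Q(-5)) = (-22*√11)*(13 - 5) = -22*√11*8 = -176*√11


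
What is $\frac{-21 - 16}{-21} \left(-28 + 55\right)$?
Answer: $\frac{333}{7} \approx 47.571$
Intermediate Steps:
$\frac{-21 - 16}{-21} \left(-28 + 55\right) = \left(-21 - 16\right) \left(- \frac{1}{21}\right) 27 = \left(-37\right) \left(- \frac{1}{21}\right) 27 = \frac{37}{21} \cdot 27 = \frac{333}{7}$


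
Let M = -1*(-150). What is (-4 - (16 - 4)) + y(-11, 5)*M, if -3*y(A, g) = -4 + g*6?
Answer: -1316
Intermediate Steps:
M = 150
y(A, g) = 4/3 - 2*g (y(A, g) = -(-4 + g*6)/3 = -(-4 + 6*g)/3 = 4/3 - 2*g)
(-4 - (16 - 4)) + y(-11, 5)*M = (-4 - (16 - 4)) + (4/3 - 2*5)*150 = (-4 - 1*12) + (4/3 - 10)*150 = (-4 - 12) - 26/3*150 = -16 - 1300 = -1316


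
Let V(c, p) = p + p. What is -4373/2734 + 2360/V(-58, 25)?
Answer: 623359/13670 ≈ 45.601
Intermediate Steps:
V(c, p) = 2*p
-4373/2734 + 2360/V(-58, 25) = -4373/2734 + 2360/((2*25)) = -4373*1/2734 + 2360/50 = -4373/2734 + 2360*(1/50) = -4373/2734 + 236/5 = 623359/13670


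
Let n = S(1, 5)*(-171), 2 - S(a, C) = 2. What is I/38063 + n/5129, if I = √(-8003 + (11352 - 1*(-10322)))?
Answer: 21*√31/38063 ≈ 0.0030718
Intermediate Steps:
S(a, C) = 0 (S(a, C) = 2 - 1*2 = 2 - 2 = 0)
I = 21*√31 (I = √(-8003 + (11352 + 10322)) = √(-8003 + 21674) = √13671 = 21*√31 ≈ 116.92)
n = 0 (n = 0*(-171) = 0)
I/38063 + n/5129 = (21*√31)/38063 + 0/5129 = (21*√31)*(1/38063) + 0*(1/5129) = 21*√31/38063 + 0 = 21*√31/38063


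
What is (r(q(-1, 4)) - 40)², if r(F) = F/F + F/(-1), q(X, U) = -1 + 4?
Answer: 1764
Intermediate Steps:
q(X, U) = 3
r(F) = 1 - F (r(F) = 1 + F*(-1) = 1 - F)
(r(q(-1, 4)) - 40)² = ((1 - 1*3) - 40)² = ((1 - 3) - 40)² = (-2 - 40)² = (-42)² = 1764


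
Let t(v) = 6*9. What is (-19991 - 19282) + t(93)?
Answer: -39219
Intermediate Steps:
t(v) = 54
(-19991 - 19282) + t(93) = (-19991 - 19282) + 54 = -39273 + 54 = -39219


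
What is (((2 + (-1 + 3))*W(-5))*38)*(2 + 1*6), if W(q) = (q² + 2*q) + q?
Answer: 12160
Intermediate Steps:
W(q) = q² + 3*q
(((2 + (-1 + 3))*W(-5))*38)*(2 + 1*6) = (((2 + (-1 + 3))*(-5*(3 - 5)))*38)*(2 + 1*6) = (((2 + 2)*(-5*(-2)))*38)*(2 + 6) = ((4*10)*38)*8 = (40*38)*8 = 1520*8 = 12160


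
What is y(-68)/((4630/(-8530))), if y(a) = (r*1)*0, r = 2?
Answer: 0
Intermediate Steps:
y(a) = 0 (y(a) = (2*1)*0 = 2*0 = 0)
y(-68)/((4630/(-8530))) = 0/((4630/(-8530))) = 0/((4630*(-1/8530))) = 0/(-463/853) = 0*(-853/463) = 0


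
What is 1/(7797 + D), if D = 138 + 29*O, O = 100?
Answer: 1/10835 ≈ 9.2293e-5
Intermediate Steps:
D = 3038 (D = 138 + 29*100 = 138 + 2900 = 3038)
1/(7797 + D) = 1/(7797 + 3038) = 1/10835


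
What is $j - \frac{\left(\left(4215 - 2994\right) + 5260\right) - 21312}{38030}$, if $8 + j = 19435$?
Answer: $\frac{738823641}{38030} \approx 19427.0$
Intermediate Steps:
$j = 19427$ ($j = -8 + 19435 = 19427$)
$j - \frac{\left(\left(4215 - 2994\right) + 5260\right) - 21312}{38030} = 19427 - \frac{\left(\left(4215 - 2994\right) + 5260\right) - 21312}{38030} = 19427 - \left(\left(1221 + 5260\right) - 21312\right) \frac{1}{38030} = 19427 - \left(6481 - 21312\right) \frac{1}{38030} = 19427 - \left(-14831\right) \frac{1}{38030} = 19427 - - \frac{14831}{38030} = 19427 + \frac{14831}{38030} = \frac{738823641}{38030}$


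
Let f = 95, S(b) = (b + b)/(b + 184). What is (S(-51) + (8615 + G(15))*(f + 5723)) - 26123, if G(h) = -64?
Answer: 6613238033/133 ≈ 4.9724e+7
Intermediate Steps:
S(b) = 2*b/(184 + b) (S(b) = (2*b)/(184 + b) = 2*b/(184 + b))
(S(-51) + (8615 + G(15))*(f + 5723)) - 26123 = (2*(-51)/(184 - 51) + (8615 - 64)*(95 + 5723)) - 26123 = (2*(-51)/133 + 8551*5818) - 26123 = (2*(-51)*(1/133) + 49749718) - 26123 = (-102/133 + 49749718) - 26123 = 6616712392/133 - 26123 = 6613238033/133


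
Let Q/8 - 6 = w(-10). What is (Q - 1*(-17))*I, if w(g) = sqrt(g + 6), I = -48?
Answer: -3120 - 768*I ≈ -3120.0 - 768.0*I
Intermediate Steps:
w(g) = sqrt(6 + g)
Q = 48 + 16*I (Q = 48 + 8*sqrt(6 - 10) = 48 + 8*sqrt(-4) = 48 + 8*(2*I) = 48 + 16*I ≈ 48.0 + 16.0*I)
(Q - 1*(-17))*I = ((48 + 16*I) - 1*(-17))*(-48) = ((48 + 16*I) + 17)*(-48) = (65 + 16*I)*(-48) = -3120 - 768*I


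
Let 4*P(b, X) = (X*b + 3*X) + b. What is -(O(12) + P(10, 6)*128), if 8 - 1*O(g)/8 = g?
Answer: -2784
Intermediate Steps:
O(g) = 64 - 8*g
P(b, X) = b/4 + 3*X/4 + X*b/4 (P(b, X) = ((X*b + 3*X) + b)/4 = ((3*X + X*b) + b)/4 = (b + 3*X + X*b)/4 = b/4 + 3*X/4 + X*b/4)
-(O(12) + P(10, 6)*128) = -((64 - 8*12) + ((¼)*10 + (¾)*6 + (¼)*6*10)*128) = -((64 - 96) + (5/2 + 9/2 + 15)*128) = -(-32 + 22*128) = -(-32 + 2816) = -1*2784 = -2784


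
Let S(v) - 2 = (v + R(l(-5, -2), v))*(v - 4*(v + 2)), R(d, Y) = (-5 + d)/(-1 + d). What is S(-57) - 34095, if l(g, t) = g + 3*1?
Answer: -129011/3 ≈ -43004.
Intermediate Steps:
l(g, t) = 3 + g (l(g, t) = g + 3 = 3 + g)
R(d, Y) = (-5 + d)/(-1 + d)
S(v) = 2 + (-8 - 3*v)*(7/3 + v) (S(v) = 2 + (v + (-5 + (3 - 5))/(-1 + (3 - 5)))*(v - 4*(v + 2)) = 2 + (v + (-5 - 2)/(-1 - 2))*(v - 4*(2 + v)) = 2 + (v - 7/(-3))*(v + (-8 - 4*v)) = 2 + (v - ⅓*(-7))*(-8 - 3*v) = 2 + (v + 7/3)*(-8 - 3*v) = 2 + (7/3 + v)*(-8 - 3*v) = 2 + (-8 - 3*v)*(7/3 + v))
S(-57) - 34095 = (-50/3 - 15*(-57) - 3*(-57)²) - 34095 = (-50/3 + 855 - 3*3249) - 34095 = (-50/3 + 855 - 9747) - 34095 = -26726/3 - 34095 = -129011/3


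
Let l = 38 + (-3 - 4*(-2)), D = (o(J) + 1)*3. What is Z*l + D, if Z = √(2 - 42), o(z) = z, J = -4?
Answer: -9 + 86*I*√10 ≈ -9.0 + 271.96*I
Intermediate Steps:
D = -9 (D = (-4 + 1)*3 = -3*3 = -9)
l = 43 (l = 38 + (-3 + 8) = 38 + 5 = 43)
Z = 2*I*√10 (Z = √(-40) = 2*I*√10 ≈ 6.3246*I)
Z*l + D = (2*I*√10)*43 - 9 = 86*I*√10 - 9 = -9 + 86*I*√10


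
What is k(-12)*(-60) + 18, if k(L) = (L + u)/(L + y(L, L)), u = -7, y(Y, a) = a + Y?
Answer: -41/3 ≈ -13.667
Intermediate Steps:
y(Y, a) = Y + a
k(L) = (-7 + L)/(3*L) (k(L) = (L - 7)/(L + (L + L)) = (-7 + L)/(L + 2*L) = (-7 + L)/((3*L)) = (-7 + L)*(1/(3*L)) = (-7 + L)/(3*L))
k(-12)*(-60) + 18 = ((⅓)*(-7 - 12)/(-12))*(-60) + 18 = ((⅓)*(-1/12)*(-19))*(-60) + 18 = (19/36)*(-60) + 18 = -95/3 + 18 = -41/3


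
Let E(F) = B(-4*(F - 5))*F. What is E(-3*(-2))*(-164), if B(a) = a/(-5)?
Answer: -3936/5 ≈ -787.20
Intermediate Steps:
B(a) = -a/5 (B(a) = a*(-1/5) = -a/5)
E(F) = F*(-4 + 4*F/5) (E(F) = (-(-4)*(F - 5)/5)*F = (-(-4)*(-5 + F)/5)*F = (-(20 - 4*F)/5)*F = (-4 + 4*F/5)*F = F*(-4 + 4*F/5))
E(-3*(-2))*(-164) = (4*(-3*(-2))*(-5 - 3*(-2))/5)*(-164) = ((4/5)*6*(-5 + 6))*(-164) = ((4/5)*6*1)*(-164) = (24/5)*(-164) = -3936/5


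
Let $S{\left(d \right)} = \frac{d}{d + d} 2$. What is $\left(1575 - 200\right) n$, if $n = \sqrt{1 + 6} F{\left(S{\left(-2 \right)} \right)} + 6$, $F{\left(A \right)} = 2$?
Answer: $8250 + 2750 \sqrt{7} \approx 15526.0$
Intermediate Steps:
$S{\left(d \right)} = 1$ ($S{\left(d \right)} = \frac{d}{2 d} 2 = d \frac{1}{2 d} 2 = \frac{1}{2} \cdot 2 = 1$)
$n = 6 + 2 \sqrt{7}$ ($n = \sqrt{1 + 6} \cdot 2 + 6 = \sqrt{7} \cdot 2 + 6 = 2 \sqrt{7} + 6 = 6 + 2 \sqrt{7} \approx 11.292$)
$\left(1575 - 200\right) n = \left(1575 - 200\right) \left(6 + 2 \sqrt{7}\right) = 1375 \left(6 + 2 \sqrt{7}\right) = 8250 + 2750 \sqrt{7}$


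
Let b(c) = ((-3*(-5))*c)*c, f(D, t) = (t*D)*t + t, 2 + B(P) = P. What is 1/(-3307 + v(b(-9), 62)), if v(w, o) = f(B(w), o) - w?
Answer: 1/4658312 ≈ 2.1467e-7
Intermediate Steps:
B(P) = -2 + P
f(D, t) = t + D*t**2 (f(D, t) = (D*t)*t + t = D*t**2 + t = t + D*t**2)
b(c) = 15*c**2 (b(c) = (15*c)*c = 15*c**2)
v(w, o) = -w + o*(1 + o*(-2 + w)) (v(w, o) = o*(1 + (-2 + w)*o) - w = o*(1 + o*(-2 + w)) - w = -w + o*(1 + o*(-2 + w)))
1/(-3307 + v(b(-9), 62)) = 1/(-3307 + (-15*(-9)**2 + 62*(1 + 62*(-2 + 15*(-9)**2)))) = 1/(-3307 + (-15*81 + 62*(1 + 62*(-2 + 15*81)))) = 1/(-3307 + (-1*1215 + 62*(1 + 62*(-2 + 1215)))) = 1/(-3307 + (-1215 + 62*(1 + 62*1213))) = 1/(-3307 + (-1215 + 62*(1 + 75206))) = 1/(-3307 + (-1215 + 62*75207)) = 1/(-3307 + (-1215 + 4662834)) = 1/(-3307 + 4661619) = 1/4658312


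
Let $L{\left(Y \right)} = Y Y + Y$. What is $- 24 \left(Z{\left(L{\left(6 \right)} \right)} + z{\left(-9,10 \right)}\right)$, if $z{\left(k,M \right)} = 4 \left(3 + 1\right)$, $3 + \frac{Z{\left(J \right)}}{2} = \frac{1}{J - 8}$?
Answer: $- \frac{4104}{17} \approx -241.41$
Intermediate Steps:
$L{\left(Y \right)} = Y + Y^{2}$ ($L{\left(Y \right)} = Y^{2} + Y = Y + Y^{2}$)
$Z{\left(J \right)} = -6 + \frac{2}{-8 + J}$ ($Z{\left(J \right)} = -6 + \frac{2}{J - 8} = -6 + \frac{2}{-8 + J}$)
$z{\left(k,M \right)} = 16$ ($z{\left(k,M \right)} = 4 \cdot 4 = 16$)
$- 24 \left(Z{\left(L{\left(6 \right)} \right)} + z{\left(-9,10 \right)}\right) = - 24 \left(\frac{2 \left(25 - 3 \cdot 6 \left(1 + 6\right)\right)}{-8 + 6 \left(1 + 6\right)} + 16\right) = - 24 \left(\frac{2 \left(25 - 3 \cdot 6 \cdot 7\right)}{-8 + 6 \cdot 7} + 16\right) = - 24 \left(\frac{2 \left(25 - 126\right)}{-8 + 42} + 16\right) = - 24 \left(\frac{2 \left(25 - 126\right)}{34} + 16\right) = - 24 \left(2 \cdot \frac{1}{34} \left(-101\right) + 16\right) = - 24 \left(- \frac{101}{17} + 16\right) = \left(-24\right) \frac{171}{17} = - \frac{4104}{17}$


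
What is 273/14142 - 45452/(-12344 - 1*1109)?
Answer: 19589541/5765222 ≈ 3.3979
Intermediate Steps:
273/14142 - 45452/(-12344 - 1*1109) = 273*(1/14142) - 45452/(-12344 - 1109) = 91/4714 - 45452/(-13453) = 91/4714 - 45452*(-1/13453) = 91/4714 + 4132/1223 = 19589541/5765222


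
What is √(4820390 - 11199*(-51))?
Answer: √5391539 ≈ 2322.0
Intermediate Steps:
√(4820390 - 11199*(-51)) = √(4820390 + 571149) = √5391539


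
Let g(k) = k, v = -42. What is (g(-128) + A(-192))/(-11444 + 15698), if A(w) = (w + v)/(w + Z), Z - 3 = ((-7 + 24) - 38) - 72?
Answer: -5977/199938 ≈ -0.029894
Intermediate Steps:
Z = -90 (Z = 3 + (((-7 + 24) - 38) - 72) = 3 + ((17 - 38) - 72) = 3 + (-21 - 72) = 3 - 93 = -90)
A(w) = (-42 + w)/(-90 + w) (A(w) = (w - 42)/(w - 90) = (-42 + w)/(-90 + w))
(g(-128) + A(-192))/(-11444 + 15698) = (-128 + (-42 - 192)/(-90 - 192))/(-11444 + 15698) = (-128 - 234/(-282))/4254 = (-128 - 1/282*(-234))*(1/4254) = (-128 + 39/47)*(1/4254) = -5977/47*1/4254 = -5977/199938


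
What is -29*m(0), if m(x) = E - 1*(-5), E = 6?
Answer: -319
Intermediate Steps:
m(x) = 11 (m(x) = 6 - 1*(-5) = 6 + 5 = 11)
-29*m(0) = -29*11 = -319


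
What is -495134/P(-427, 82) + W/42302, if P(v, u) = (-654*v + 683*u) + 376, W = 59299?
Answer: -260510527/3549560820 ≈ -0.073392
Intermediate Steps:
P(v, u) = 376 - 654*v + 683*u
-495134/P(-427, 82) + W/42302 = -495134/(376 - 654*(-427) + 683*82) + 59299/42302 = -495134/(376 + 279258 + 56006) + 59299*(1/42302) = -495134/335640 + 59299/42302 = -495134*1/335640 + 59299/42302 = -247567/167820 + 59299/42302 = -260510527/3549560820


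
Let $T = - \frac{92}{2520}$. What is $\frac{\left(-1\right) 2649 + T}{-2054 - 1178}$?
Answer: $\frac{1668893}{2036160} \approx 0.81963$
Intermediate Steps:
$T = - \frac{23}{630}$ ($T = \left(-92\right) \frac{1}{2520} = - \frac{23}{630} \approx -0.036508$)
$\frac{\left(-1\right) 2649 + T}{-2054 - 1178} = \frac{\left(-1\right) 2649 - \frac{23}{630}}{-2054 - 1178} = \frac{-2649 - \frac{23}{630}}{-3232} = \left(- \frac{1668893}{630}\right) \left(- \frac{1}{3232}\right) = \frac{1668893}{2036160}$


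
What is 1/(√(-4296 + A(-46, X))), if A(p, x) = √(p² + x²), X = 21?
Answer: -I/√(4296 - √2557) ≈ -0.015348*I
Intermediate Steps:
1/(√(-4296 + A(-46, X))) = 1/(√(-4296 + √((-46)² + 21²))) = 1/(√(-4296 + √(2116 + 441))) = 1/(√(-4296 + √2557)) = (-4296 + √2557)^(-½)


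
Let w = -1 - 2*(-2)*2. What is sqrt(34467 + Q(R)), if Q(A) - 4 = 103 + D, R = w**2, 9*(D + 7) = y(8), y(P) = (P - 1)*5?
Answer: sqrt(311138)/3 ≈ 185.93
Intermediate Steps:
y(P) = -5 + 5*P (y(P) = (-1 + P)*5 = -5 + 5*P)
D = -28/9 (D = -7 + (-5 + 5*8)/9 = -7 + (-5 + 40)/9 = -7 + (1/9)*35 = -7 + 35/9 = -28/9 ≈ -3.1111)
w = 7 (w = -1 - (-4)*2 = -1 - 1*(-8) = -1 + 8 = 7)
R = 49 (R = 7**2 = 49)
Q(A) = 935/9 (Q(A) = 4 + (103 - 28/9) = 4 + 899/9 = 935/9)
sqrt(34467 + Q(R)) = sqrt(34467 + 935/9) = sqrt(311138/9) = sqrt(311138)/3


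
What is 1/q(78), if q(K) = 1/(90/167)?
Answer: 90/167 ≈ 0.53892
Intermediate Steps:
q(K) = 167/90 (q(K) = 1/(90*(1/167)) = 1/(90/167) = 167/90)
1/q(78) = 1/(167/90) = 90/167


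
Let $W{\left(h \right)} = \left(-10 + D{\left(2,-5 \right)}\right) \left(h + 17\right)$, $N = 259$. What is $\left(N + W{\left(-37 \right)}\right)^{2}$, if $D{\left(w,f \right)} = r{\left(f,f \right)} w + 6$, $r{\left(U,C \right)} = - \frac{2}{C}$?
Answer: $104329$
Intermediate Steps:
$D{\left(w,f \right)} = 6 - \frac{2 w}{f}$ ($D{\left(w,f \right)} = - \frac{2}{f} w + 6 = - \frac{2 w}{f} + 6 = 6 - \frac{2 w}{f}$)
$W{\left(h \right)} = - \frac{272}{5} - \frac{16 h}{5}$ ($W{\left(h \right)} = \left(-10 + \left(6 - \frac{4}{-5}\right)\right) \left(h + 17\right) = \left(-10 + \left(6 - 4 \left(- \frac{1}{5}\right)\right)\right) \left(17 + h\right) = \left(-10 + \left(6 + \frac{4}{5}\right)\right) \left(17 + h\right) = \left(-10 + \frac{34}{5}\right) \left(17 + h\right) = - \frac{16 \left(17 + h\right)}{5} = - \frac{272}{5} - \frac{16 h}{5}$)
$\left(N + W{\left(-37 \right)}\right)^{2} = \left(259 - -64\right)^{2} = \left(259 + \left(- \frac{272}{5} + \frac{592}{5}\right)\right)^{2} = \left(259 + 64\right)^{2} = 323^{2} = 104329$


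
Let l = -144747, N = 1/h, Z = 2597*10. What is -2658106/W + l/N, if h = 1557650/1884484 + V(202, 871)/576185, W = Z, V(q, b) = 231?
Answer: -4826108701363454633/40283603442334 ≈ -1.1980e+5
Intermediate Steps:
Z = 25970
W = 25970
h = 448964940527/542905706770 (h = 1557650/1884484 + 231/576185 = 1557650*(1/1884484) + 231*(1/576185) = 778825/942242 + 231/576185 = 448964940527/542905706770 ≈ 0.82697)
N = 542905706770/448964940527 (N = 1/(448964940527/542905706770) = 542905706770/448964940527 ≈ 1.2092)
-2658106/W + l/N = -2658106/25970 - 144747/542905706770/448964940527 = -2658106*1/25970 - 144747*448964940527/542905706770 = -1329053/12985 - 64986328246461669/542905706770 = -4826108701363454633/40283603442334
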